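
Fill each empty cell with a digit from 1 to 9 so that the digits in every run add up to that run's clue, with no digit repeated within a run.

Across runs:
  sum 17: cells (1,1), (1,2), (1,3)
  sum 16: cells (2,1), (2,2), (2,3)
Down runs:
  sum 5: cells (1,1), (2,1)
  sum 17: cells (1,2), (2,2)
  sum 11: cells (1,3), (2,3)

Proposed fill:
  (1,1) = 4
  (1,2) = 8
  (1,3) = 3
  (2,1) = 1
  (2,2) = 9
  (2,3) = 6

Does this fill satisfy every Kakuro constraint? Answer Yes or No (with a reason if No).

No — the across run (1,1)–(1,3) sums to 15, not 17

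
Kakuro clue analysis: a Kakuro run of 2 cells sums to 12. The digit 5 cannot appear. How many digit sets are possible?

2

2 distinct digits from 1–9 sum between 3 and 17.
Dropping sets that contain 5.
Enumerating: {3,9}, {4,8}.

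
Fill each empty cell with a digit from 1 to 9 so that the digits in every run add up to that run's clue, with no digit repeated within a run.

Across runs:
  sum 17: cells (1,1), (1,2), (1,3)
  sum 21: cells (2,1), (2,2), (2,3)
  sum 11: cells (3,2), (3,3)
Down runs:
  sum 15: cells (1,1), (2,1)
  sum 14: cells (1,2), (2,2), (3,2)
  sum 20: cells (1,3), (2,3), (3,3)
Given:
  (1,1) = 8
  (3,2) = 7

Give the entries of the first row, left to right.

(2,1) = 15 − 8 = 7 completes the 15 down.
(3,3) = 11 − 7 = 4 completes the 11 across.
Given what's placed, (1,3) must be 7 to fit the 17 across and 20 down.
(2,3) = 20 − 11 = 9 completes the 20 down.
(1,2) = 17 − 15 = 2 completes the 17 across.
(2,2) = 21 − 16 = 5 completes the 21 across.

8, 2, 7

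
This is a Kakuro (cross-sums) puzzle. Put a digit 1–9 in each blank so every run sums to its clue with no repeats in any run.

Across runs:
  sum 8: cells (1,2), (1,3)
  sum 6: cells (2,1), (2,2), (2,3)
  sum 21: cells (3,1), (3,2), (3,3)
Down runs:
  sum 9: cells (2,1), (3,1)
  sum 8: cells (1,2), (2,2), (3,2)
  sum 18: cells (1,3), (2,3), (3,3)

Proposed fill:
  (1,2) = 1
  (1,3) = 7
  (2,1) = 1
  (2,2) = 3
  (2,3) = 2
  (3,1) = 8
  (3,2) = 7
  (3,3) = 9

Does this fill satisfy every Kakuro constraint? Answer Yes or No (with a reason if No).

No — the down run (1,2)–(3,2) sums to 11, not 8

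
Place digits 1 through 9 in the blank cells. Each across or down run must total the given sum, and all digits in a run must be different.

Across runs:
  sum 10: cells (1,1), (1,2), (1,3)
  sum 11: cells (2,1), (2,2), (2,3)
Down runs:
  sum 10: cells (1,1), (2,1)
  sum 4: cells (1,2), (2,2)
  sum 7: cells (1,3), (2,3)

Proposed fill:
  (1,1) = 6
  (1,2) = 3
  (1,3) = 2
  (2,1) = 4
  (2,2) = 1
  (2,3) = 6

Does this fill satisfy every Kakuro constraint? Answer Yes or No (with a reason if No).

No — the down run (1,3)–(2,3) sums to 8, not 7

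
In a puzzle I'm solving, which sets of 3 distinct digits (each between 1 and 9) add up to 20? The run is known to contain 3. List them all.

{3,8,9}

3 distinct digits from 1–9 sum between 6 and 24.
Keeping only sets containing 3.
Only one set works: {3,8,9}.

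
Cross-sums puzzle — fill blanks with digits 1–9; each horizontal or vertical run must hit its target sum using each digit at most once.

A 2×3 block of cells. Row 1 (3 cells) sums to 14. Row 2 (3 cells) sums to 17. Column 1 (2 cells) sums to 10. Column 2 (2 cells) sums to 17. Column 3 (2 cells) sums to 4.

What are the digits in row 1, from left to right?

17 in 2 cells must be {8,9}; 4 in 2 cells must be {1,3}.
Nothing is forced directly, so branch on (1,3), whose candidates are 1 or 3. If (1,3) = 3: that forces (1,2) = 9, (2,2) = 8, after which (2,3) would have to be in {2,3,4,5,6,7} for the 17 across but in {1} for the 4 down — contradiction. So (1,3) = 1.
(2,3) = 4 − 1 = 3 completes the 4 down.
Nothing is forced directly, so branch on (1,2), whose candidates are 8 or 9. If (1,2) = 8: then (1,1) would have to be in {5} for the 14 across but in {1,2,3,4,6,7,8,9} for the 10 down — contradiction. So (1,2) = 9.
(1,1) = 14 − 10 = 4 completes the 14 across.
(2,1) = 10 − 4 = 6 completes the 10 down.
(2,2) = 17 − 9 = 8 completes the 17 across.

4 9 1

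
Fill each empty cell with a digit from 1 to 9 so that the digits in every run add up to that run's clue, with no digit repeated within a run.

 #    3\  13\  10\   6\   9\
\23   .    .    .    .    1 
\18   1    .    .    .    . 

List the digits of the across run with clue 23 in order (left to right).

2 9 7 4 1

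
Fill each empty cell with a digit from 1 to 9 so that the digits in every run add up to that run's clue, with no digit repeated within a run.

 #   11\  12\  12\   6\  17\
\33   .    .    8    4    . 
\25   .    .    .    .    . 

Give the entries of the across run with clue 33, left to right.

5 7 8 4 9

17 in 2 cells must be {8,9}.
Given what's placed, R1C5 must be 9 to fit the 33 across and 17 down.
R2C3 = 12 − 8 = 4 completes the 12 down.
R2C4 = 6 − 4 = 2 completes the 6 down.
R2C5 = 17 − 9 = 8 completes the 17 down.
R2C2 = 5: the only remaining digit allowed by both the 25 across and the 12 down.
R1C2 = 12 − 5 = 7 completes the 12 down.
R2C1 = 25 − 19 = 6 completes the 25 across.
R1C1 = 33 − 28 = 5 completes the 33 across.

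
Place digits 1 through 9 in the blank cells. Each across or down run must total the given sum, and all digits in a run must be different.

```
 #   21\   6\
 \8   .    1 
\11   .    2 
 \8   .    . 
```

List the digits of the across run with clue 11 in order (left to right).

9, 2

6 in 3 cells must be {1,2,3}.
R1C1 = 8 − 1 = 7 completes the 8 across.
R2C1 = 11 − 2 = 9 completes the 11 across.
R3C1 = 21 − 16 = 5 completes the 21 down.
R3C2 = 8 − 5 = 3 completes the 8 across.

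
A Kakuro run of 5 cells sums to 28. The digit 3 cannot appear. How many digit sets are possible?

5 distinct digits from 1–9 sum between 15 and 35.
Dropping sets that contain 3.
Enumerating: {1,4,6,8,9}, {1,5,6,7,9}, {2,4,5,8,9}, {2,4,6,7,9}, {2,5,6,7,8}.

5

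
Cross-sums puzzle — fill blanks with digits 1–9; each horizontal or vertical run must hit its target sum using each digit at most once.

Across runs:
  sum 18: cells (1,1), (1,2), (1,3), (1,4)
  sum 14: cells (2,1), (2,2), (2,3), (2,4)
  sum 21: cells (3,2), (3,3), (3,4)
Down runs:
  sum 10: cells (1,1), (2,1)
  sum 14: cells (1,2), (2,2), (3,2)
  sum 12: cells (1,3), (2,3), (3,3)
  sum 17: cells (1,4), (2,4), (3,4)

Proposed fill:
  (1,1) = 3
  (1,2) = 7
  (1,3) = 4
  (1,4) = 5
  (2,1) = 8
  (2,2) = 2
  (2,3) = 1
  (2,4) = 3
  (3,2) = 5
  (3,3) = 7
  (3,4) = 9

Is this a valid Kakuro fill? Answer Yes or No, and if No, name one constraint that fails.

No — the down run (1,1)–(2,1) sums to 11, not 10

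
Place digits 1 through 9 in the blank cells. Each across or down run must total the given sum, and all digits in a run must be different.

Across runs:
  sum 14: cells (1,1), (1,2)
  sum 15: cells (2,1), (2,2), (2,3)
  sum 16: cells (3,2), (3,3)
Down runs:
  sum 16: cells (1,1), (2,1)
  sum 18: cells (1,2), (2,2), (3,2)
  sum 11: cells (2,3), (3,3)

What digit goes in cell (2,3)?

2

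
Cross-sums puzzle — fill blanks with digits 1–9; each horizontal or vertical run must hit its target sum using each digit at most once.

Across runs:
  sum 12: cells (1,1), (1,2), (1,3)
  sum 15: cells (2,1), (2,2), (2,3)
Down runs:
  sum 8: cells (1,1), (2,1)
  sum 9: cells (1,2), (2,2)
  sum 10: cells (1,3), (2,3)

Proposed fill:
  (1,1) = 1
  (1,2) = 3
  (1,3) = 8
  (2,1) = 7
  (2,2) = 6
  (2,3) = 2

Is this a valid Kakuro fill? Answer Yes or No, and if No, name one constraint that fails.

Yes

Across: 1+3+8=12; 7+6+2=15. Down: 1+7=8; 3+6=9; 8+2=10. No digit repeats within any run.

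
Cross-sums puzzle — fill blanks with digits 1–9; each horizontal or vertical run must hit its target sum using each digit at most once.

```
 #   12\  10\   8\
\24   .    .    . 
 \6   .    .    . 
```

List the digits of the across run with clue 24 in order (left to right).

24 in 3 cells must be {7,8,9}; 6 in 3 cells must be {1,2,3}.
The 24 across and the 8 down share only 7, so R1C3 = 7.
The 6 across and the 12 down share only 3, so R2C1 = 3.
R2C3 = 8 − 7 = 1 completes the 8 down.
R1C1 = 12 − 3 = 9 completes the 12 down.
R1C2 = 24 − 16 = 8 completes the 24 across.
R2C2 = 6 − 4 = 2 completes the 6 across.

9, 8, 7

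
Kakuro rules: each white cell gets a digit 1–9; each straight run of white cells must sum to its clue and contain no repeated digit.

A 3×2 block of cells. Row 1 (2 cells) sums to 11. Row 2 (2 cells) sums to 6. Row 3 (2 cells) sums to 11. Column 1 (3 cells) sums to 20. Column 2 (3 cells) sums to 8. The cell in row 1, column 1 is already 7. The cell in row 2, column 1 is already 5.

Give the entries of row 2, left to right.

(1,2) = 11 − 7 = 4 completes the 11 across.
(2,2) = 6 − 5 = 1 completes the 6 across.
(3,1) = 20 − 12 = 8 completes the 20 down.
(3,2) = 11 − 8 = 3 completes the 11 across.

5 1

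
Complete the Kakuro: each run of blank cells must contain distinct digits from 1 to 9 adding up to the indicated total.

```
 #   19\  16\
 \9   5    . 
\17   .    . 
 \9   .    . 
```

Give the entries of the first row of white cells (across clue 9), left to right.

5 4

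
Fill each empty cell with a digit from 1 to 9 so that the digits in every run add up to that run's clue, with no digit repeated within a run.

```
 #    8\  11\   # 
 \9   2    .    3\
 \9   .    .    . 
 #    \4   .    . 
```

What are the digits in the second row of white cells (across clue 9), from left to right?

4 in 2 cells must be {1,3}; 3 in 2 cells must be {1,2}.
R1C2 = 9 − 2 = 7 completes the 9 across.
R2C1 = 8 − 2 = 6 completes the 8 down.
R2C2 = 1: the only remaining digit allowed by both the 9 across and the 11 down.
R2C3 = 9 − 7 = 2 completes the 9 across.
R3C2 = 11 − 8 = 3 completes the 11 down.
R3C3 = 4 − 3 = 1 completes the 4 across.

6, 1, 2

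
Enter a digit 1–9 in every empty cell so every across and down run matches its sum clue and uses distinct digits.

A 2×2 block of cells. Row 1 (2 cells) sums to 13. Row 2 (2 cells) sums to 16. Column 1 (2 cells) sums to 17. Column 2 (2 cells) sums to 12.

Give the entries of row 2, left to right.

9 7

16 in 2 cells must be {7,9}; 17 in 2 cells must be {8,9}.
The 16 across and the 17 down share only 9, so (2,1) = 9.
(2,2) = 16 − 9 = 7 completes the 16 across.
(1,1) = 17 − 9 = 8 completes the 17 down.
(1,2) = 13 − 8 = 5 completes the 13 across.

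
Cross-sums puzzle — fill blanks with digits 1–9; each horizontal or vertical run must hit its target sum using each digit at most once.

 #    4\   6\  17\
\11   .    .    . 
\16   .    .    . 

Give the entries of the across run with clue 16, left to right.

3 4 9

4 in 2 cells must be {1,3}; 17 in 2 cells must be {8,9}.
The 11 across and the 17 down share only 8, so R1C3 = 8.
R2C3 = 17 − 8 = 9 completes the 17 down.
Given what's placed, R1C1 must be 1 to fit the 11 across and 4 down.
R1C2 = 11 − 9 = 2 completes the 11 across.
R2C1 = 4 − 1 = 3 completes the 4 down.
R2C2 = 16 − 12 = 4 completes the 16 across.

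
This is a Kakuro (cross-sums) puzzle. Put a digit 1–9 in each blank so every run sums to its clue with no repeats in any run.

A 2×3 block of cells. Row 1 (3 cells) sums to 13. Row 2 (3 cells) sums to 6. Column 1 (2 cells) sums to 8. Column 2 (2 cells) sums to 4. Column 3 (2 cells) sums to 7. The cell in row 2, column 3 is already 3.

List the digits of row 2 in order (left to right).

2 1 3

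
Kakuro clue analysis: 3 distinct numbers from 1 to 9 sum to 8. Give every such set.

{1,2,5}; {1,3,4}

3 distinct digits from 1–9 sum between 6 and 24.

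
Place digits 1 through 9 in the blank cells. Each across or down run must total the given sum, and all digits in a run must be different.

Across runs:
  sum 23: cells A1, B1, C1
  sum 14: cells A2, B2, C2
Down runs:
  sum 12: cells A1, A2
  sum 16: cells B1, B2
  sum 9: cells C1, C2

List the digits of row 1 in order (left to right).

23 in 3 cells must be {6,8,9}; 16 in 2 cells must be {7,9}.
The 23 across and the 16 down share only 9, so B1 = 9.
B2 = 16 − 9 = 7 completes the 16 down.
Given what's placed, A1 must be 8 to fit the 23 across and 12 down.
C1 = 23 − 17 = 6 completes the 23 across.
A2 = 12 − 8 = 4 completes the 12 down.
C2 = 14 − 11 = 3 completes the 14 across.

8 9 6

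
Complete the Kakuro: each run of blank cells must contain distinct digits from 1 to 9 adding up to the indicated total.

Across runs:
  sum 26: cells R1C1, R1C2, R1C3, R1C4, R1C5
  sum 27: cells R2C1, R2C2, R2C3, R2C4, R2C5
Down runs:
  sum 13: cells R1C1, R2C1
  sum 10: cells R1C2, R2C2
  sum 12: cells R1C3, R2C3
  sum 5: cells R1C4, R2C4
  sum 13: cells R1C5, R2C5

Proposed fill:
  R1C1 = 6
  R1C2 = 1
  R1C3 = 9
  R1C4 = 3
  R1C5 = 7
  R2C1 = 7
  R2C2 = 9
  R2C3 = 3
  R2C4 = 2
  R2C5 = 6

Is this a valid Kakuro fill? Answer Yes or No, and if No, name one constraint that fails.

Yes

Across: 6+1+9+3+7=26; 7+9+3+2+6=27. Down: 6+7=13; 1+9=10; 9+3=12; 3+2=5; 7+6=13. No digit repeats within any run.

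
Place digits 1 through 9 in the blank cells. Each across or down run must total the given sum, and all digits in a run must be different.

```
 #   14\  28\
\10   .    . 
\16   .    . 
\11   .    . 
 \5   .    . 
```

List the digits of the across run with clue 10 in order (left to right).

16 in 2 cells must be {7,9}.
Only 7 fits R2C1 under both its across sum 16 and down sum 14.
R2C2 = 16 − 7 = 9 completes the 16 across.
Given what's placed, R4C2 must be 4 to fit the 5 across and 28 down.
R4C1 = 5 − 4 = 1 completes the 5 across.
No cell is forced outright now. R1C1 can only be 2 or 4 (the digits allowed by both its 10 across and its 14 down). If R1C1 = 4: then R1C2 would have to be in {6} for the 10 across but in {7,8} for the 28 down — contradiction. So R1C1 = 2.
R1C2 = 10 − 2 = 8 completes the 10 across.

2 8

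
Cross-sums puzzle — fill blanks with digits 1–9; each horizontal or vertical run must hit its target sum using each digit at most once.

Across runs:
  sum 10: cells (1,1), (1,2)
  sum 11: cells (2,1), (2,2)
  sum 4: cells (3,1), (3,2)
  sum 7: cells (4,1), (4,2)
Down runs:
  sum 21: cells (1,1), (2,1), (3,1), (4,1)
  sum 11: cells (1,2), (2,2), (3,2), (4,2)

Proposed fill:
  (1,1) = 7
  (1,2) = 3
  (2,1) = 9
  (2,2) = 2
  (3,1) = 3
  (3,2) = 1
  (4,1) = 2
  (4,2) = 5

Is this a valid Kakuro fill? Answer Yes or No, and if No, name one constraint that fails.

Across: 7+3=10; 9+2=11; 3+1=4; 2+5=7. Down: 7+9+3+2=21; 3+2+1+5=11. No digit repeats within any run.

Yes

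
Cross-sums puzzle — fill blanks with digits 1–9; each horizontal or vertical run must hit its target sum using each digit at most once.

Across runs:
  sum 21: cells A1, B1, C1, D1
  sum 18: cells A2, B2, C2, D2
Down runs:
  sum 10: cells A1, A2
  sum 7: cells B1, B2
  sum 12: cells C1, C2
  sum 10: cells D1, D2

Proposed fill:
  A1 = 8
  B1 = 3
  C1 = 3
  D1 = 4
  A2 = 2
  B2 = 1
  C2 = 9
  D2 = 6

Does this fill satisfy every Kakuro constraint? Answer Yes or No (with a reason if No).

No — the across run A1–D1 sums to 18, not 21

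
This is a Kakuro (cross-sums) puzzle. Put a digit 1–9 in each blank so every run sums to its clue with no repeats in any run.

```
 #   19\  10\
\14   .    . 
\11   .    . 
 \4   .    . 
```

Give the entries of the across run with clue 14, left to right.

4 in 2 cells must be {1,3}.
The 4 across and the 19 down share only 3, so R3C1 = 3.
R3C2 = 4 − 3 = 1 completes the 4 across.
Given what's placed, R1C1 must be 9 to fit the 14 across and 19 down.
R1C2 = 14 − 9 = 5 completes the 14 across.
R2C1 = 19 − 12 = 7 completes the 19 down.
R2C2 = 11 − 7 = 4 completes the 11 across.

9 5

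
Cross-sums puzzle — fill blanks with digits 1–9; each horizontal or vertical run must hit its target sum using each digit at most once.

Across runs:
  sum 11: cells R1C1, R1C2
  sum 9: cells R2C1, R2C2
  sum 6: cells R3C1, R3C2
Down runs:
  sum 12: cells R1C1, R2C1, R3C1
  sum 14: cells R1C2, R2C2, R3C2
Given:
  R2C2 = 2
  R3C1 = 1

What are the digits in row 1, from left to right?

4, 7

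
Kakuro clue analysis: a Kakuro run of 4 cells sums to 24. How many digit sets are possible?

8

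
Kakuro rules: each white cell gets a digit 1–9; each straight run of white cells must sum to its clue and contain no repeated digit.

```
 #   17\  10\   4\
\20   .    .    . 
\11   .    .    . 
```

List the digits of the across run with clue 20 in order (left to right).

17 in 2 cells must be {8,9}; 4 in 2 cells must be {1,3}.
The 20 across and the 4 down share only 3, so R1C3 = 3.
The 11 across and the 17 down share only 8, so R2C1 = 8.
R2C3 = 4 − 3 = 1 completes the 4 down.
R1C1 = 17 − 8 = 9 completes the 17 down.
R1C2 = 20 − 12 = 8 completes the 20 across.
R2C2 = 11 − 9 = 2 completes the 11 across.

9 8 3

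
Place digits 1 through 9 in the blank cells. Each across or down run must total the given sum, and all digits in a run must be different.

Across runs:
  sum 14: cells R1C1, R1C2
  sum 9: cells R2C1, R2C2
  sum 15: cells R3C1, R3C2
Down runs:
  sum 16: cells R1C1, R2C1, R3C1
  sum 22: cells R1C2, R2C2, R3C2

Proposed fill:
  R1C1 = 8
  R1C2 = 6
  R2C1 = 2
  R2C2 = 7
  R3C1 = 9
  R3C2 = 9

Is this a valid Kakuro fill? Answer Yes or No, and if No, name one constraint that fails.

No — the across run R3C1–R3C2 sums to 18, not 15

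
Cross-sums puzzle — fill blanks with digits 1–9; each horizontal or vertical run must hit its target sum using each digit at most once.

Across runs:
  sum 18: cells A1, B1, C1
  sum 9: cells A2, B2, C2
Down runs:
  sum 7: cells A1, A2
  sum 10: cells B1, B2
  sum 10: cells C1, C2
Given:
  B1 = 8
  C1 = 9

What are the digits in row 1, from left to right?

1 8 9

A1 = 18 − 17 = 1 completes the 18 across.
A2 = 7 − 1 = 6 completes the 7 down.
B2 = 10 − 8 = 2 completes the 10 down.
C2 = 9 − 8 = 1 completes the 9 across.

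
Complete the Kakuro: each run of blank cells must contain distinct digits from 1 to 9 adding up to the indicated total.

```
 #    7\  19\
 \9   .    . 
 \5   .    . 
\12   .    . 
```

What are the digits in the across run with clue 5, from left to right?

1 4

7 in 3 cells must be {1,2,4}.
The 12 across and the 7 down share only 4, so R3C1 = 4.
R3C2 = 12 − 4 = 8 completes the 12 across.
Nothing is forced directly, so branch on R1C1, whose candidates are 1 or 2. If R1C1 = 1: then R1C2 would have to be in {8} for the 9 across but in {2,4,5,6,7,9} for the 19 down — contradiction. So R1C1 = 2.
R1C2 = 9 − 2 = 7 completes the 9 across.
R2C1 = 7 − 6 = 1 completes the 7 down.
R2C2 = 5 − 1 = 4 completes the 5 across.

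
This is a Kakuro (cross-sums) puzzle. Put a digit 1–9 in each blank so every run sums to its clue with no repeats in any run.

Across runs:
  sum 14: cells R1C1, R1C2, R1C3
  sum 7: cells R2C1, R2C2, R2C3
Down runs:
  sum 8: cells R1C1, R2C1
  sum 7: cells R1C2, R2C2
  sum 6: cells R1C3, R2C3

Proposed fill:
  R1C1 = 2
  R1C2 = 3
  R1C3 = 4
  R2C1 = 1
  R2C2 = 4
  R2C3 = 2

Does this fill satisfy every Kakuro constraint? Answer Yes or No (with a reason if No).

No — the down run R1C1–R2C1 sums to 3, not 8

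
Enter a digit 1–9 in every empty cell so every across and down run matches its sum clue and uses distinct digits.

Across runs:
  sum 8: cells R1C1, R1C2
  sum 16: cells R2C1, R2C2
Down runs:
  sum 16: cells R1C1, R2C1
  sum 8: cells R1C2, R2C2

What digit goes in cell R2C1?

9

16 in 2 cells must be {7,9}.
The 8 across and the 16 down share only 7, so R1C1 = 7.
R1C2 = 8 − 7 = 1 completes the 8 across.
R2C1 = 16 − 7 = 9 completes the 16 down.
R2C2 = 16 − 9 = 7 completes the 16 across.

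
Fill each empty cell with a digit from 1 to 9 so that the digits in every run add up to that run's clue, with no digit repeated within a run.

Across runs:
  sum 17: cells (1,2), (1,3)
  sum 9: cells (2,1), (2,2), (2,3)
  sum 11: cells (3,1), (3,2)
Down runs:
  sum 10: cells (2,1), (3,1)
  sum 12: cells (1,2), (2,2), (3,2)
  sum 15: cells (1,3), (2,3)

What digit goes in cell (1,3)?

9

17 in 2 cells must be {8,9}.
The 9 across and the 15 down share only 6, so (2,3) = 6.
(1,3) = 15 − 6 = 9 completes the 15 down.
(1,2) = 17 − 9 = 8 completes the 17 across.
(2,2) = 1: the only remaining digit allowed by both the 9 across and the 12 down.
(3,2) = 12 − 9 = 3 completes the 12 down.
(2,1) = 9 − 7 = 2 completes the 9 across.
(3,1) = 11 − 3 = 8 completes the 11 across.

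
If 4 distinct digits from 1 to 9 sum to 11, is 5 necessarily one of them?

Yes

The only way to make 11 from 4 distinct digits is {1,2,3,5}, which contains 5.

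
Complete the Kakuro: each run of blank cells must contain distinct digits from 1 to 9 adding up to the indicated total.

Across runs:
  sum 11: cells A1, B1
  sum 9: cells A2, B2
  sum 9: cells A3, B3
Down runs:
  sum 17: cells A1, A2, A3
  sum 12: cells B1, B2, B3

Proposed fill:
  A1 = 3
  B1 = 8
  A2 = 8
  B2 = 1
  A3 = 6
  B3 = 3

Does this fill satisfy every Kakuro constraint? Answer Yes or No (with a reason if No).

Yes

Across: 3+8=11; 8+1=9; 6+3=9. Down: 3+8+6=17; 8+1+3=12. No digit repeats within any run.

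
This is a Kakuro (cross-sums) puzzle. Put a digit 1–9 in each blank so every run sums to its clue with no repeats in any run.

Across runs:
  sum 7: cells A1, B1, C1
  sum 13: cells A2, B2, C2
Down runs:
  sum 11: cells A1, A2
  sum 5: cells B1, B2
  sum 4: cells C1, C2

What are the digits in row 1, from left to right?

2 4 1

7 in 3 cells must be {1,2,4}; 4 in 2 cells must be {1,3}.
The 7 across and the 4 down share only 1, so C1 = 1.
C2 = 4 − 1 = 3 completes the 4 down.
Nothing is forced directly, so branch on A1, whose candidates are 2 or 4. If A1 = 4: that forces B1 = 2, after which A2 would have to be in {1,2,4,6,8,9} for the 13 across but in {7} for the 11 down — contradiction. So A1 = 2.
B1 = 7 − 3 = 4 completes the 7 across.
A2 = 11 − 2 = 9 completes the 11 down.
B2 = 13 − 12 = 1 completes the 13 across.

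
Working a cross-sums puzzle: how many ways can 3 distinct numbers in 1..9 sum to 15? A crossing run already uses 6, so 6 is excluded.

5

3 distinct digits from 1–9 sum between 6 and 24.
Dropping sets that contain 6.
Enumerating: {1,5,9}, {2,4,9}, {2,5,8}, {3,4,8}, {3,5,7}.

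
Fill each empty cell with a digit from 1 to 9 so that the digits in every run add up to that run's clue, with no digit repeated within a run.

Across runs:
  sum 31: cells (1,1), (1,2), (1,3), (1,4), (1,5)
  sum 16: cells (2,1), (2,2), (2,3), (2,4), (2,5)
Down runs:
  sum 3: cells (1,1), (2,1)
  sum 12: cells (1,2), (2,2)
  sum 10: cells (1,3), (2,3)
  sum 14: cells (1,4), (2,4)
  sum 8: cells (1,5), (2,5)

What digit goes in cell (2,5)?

1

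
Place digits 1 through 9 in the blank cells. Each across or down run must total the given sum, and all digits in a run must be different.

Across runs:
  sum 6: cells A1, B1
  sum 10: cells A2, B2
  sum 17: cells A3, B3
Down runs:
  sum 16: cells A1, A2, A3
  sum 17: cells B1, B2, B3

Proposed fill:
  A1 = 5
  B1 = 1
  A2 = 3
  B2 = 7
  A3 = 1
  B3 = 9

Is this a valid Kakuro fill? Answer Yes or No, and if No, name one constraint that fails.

No — the down run A1–A3 sums to 9, not 16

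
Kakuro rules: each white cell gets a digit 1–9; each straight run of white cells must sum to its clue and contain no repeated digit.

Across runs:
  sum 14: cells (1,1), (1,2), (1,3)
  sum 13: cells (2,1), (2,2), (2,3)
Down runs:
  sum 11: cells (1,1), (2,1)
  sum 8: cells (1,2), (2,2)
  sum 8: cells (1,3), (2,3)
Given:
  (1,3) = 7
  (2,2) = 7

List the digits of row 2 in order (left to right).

5 7 1

(1,2) = 8 − 7 = 1 completes the 8 down.
(2,3) = 8 − 7 = 1 completes the 8 down.
(1,1) = 14 − 8 = 6 completes the 14 across.
(2,1) = 13 − 8 = 5 completes the 13 across.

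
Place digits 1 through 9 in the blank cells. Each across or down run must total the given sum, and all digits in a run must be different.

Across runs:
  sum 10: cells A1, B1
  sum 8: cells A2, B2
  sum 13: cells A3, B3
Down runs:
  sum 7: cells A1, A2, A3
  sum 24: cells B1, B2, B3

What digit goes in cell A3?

4

7 in 3 cells must be {1,2,4}; 24 in 3 cells must be {7,8,9}.
The 8 across and the 24 down share only 7, so B2 = 7.
The 13 across and the 7 down share only 4, so A3 = 4.
B3 = 13 − 4 = 9 completes the 13 across.
B1 = 24 − 16 = 8 completes the 24 down.
A2 = 8 − 7 = 1 completes the 8 across.
A1 = 10 − 8 = 2 completes the 10 across.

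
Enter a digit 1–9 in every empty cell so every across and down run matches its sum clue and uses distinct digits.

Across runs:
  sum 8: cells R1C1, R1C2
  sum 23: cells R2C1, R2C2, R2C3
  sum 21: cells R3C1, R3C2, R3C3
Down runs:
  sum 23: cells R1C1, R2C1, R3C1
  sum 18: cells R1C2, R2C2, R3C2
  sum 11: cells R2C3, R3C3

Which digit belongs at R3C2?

7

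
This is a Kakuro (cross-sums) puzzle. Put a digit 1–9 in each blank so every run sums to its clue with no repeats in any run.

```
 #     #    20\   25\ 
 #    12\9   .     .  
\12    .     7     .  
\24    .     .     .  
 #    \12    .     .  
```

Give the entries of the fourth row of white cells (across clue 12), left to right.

3, 9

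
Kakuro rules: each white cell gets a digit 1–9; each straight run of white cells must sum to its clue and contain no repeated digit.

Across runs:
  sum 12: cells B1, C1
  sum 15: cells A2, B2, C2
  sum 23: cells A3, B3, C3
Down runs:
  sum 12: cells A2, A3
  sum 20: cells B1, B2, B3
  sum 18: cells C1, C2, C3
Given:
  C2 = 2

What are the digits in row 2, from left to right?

23 in 3 cells must be {6,8,9}.
C3 = 9: the only remaining digit allowed by both the 23 across and the 18 down.
C1 = 18 − 11 = 7 completes the 18 down.
Given what's placed, A3 must be 8 to fit the 23 across and 12 down.
B3 = 23 − 17 = 6 completes the 23 across.
B1 = 12 − 7 = 5 completes the 12 across.
A2 = 12 − 8 = 4 completes the 12 down.
B2 = 15 − 6 = 9 completes the 15 across.

4, 9, 2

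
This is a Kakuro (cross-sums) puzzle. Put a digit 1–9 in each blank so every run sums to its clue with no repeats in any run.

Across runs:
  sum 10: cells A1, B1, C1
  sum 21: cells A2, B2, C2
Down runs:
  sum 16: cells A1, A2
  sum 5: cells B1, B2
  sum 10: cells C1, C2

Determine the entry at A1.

16 in 2 cells must be {7,9}.
The 10 across and the 16 down share only 7, so A1 = 7.
A2 = 16 − 7 = 9 completes the 16 down.
Given what's placed, B2 must be 4 to fit the 21 across and 5 down.
C2 = 21 − 13 = 8 completes the 21 across.
B1 = 5 − 4 = 1 completes the 5 down.
C1 = 10 − 8 = 2 completes the 10 across.

7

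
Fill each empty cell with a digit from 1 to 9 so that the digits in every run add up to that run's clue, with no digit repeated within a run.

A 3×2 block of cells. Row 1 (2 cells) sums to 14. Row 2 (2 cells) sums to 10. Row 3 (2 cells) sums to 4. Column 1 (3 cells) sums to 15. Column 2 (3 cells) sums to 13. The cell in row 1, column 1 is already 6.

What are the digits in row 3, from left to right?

1, 3

4 in 2 cells must be {1,3}.
(1,2) = 14 − 6 = 8 completes the 14 across.
(3,1) = 1: the only remaining digit allowed by both the 4 across and the 15 down.
(3,2) = 4 − 1 = 3 completes the 4 across.
(2,1) = 15 − 7 = 8 completes the 15 down.
(2,2) = 10 − 8 = 2 completes the 10 across.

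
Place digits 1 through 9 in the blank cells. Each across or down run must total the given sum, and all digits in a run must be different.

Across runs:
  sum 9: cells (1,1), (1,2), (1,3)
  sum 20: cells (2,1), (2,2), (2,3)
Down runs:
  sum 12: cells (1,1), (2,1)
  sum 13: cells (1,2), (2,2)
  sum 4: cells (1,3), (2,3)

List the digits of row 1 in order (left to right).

4 in 2 cells must be {1,3}.
The 20 across and the 4 down share only 3, so (2,3) = 3.
(1,3) = 4 − 3 = 1 completes the 4 down.
Nothing is forced directly, so branch on (1,1), whose candidates are 3 or 5. If (1,1) = 5: then (1,2) would have to be in {3} for the 9 across but in {4,5,6,7,8,9} for the 13 down — contradiction. So (1,1) = 3.
(1,2) = 9 − 4 = 5 completes the 9 across.
(2,1) = 12 − 3 = 9 completes the 12 down.
(2,2) = 20 − 12 = 8 completes the 20 across.

3 5 1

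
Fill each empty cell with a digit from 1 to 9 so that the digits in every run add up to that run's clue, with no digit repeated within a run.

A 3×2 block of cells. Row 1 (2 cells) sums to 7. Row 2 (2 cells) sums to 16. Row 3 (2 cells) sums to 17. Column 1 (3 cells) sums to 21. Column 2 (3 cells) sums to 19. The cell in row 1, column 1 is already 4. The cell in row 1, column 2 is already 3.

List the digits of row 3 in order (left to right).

16 in 2 cells must be {7,9}; 17 in 2 cells must be {8,9}.
(2,1) = 9: the only remaining digit allowed by both the 16 across and the 21 down.
(2,2) = 16 − 9 = 7 completes the 16 across.
(3,1) = 21 − 13 = 8 completes the 21 down.
(3,2) = 17 − 8 = 9 completes the 17 across.

8 9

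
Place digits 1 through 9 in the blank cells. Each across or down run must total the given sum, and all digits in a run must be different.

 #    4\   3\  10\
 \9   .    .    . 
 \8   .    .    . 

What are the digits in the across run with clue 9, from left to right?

1 2 6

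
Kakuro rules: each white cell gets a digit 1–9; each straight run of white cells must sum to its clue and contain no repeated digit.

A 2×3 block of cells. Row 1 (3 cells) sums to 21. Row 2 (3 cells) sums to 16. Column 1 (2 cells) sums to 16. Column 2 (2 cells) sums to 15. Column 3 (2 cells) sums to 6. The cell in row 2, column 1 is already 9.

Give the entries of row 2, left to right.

16 in 2 cells must be {7,9}.
(1,1) = 16 − 9 = 7 completes the 16 down.
Given what's placed, (1,3) must be 5 to fit the 21 across and 6 down.
Given what's placed, (2,2) must be 6 to fit the 16 across and 15 down.
(2,3) = 16 − 15 = 1 completes the 16 across.
(1,2) = 21 − 12 = 9 completes the 21 across.

9 6 1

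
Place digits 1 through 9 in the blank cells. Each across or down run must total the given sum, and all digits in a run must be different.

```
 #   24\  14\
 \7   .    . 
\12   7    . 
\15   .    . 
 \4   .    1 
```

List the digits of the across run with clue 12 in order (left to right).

7, 5

4 in 2 cells must be {1,3}.
R2C2 = 12 − 7 = 5 completes the 12 across.
Given what's placed, R3C2 must be 6 to fit the 15 across and 14 down.
R4C1 = 4 − 1 = 3 completes the 4 across.
R1C2 = 14 − 12 = 2 completes the 14 down.
R3C1 = 15 − 6 = 9 completes the 15 across.
R1C1 = 7 − 2 = 5 completes the 7 across.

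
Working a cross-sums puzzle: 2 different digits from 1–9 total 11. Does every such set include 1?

Counterexample: {2,9} sums to 11 without using 1.

No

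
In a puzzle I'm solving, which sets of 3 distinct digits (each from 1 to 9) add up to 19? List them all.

{2,8,9}; {3,7,9}; {4,6,9}; {4,7,8}; {5,6,8}

3 distinct digits from 1–9 sum between 6 and 24.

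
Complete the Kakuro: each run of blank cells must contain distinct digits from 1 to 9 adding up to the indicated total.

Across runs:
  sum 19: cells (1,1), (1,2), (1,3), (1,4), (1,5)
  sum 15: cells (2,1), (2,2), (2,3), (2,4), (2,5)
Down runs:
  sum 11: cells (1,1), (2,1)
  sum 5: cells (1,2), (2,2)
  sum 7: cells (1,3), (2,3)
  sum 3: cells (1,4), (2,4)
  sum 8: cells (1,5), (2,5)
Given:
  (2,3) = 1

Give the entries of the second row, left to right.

15 in 5 cells must be {1,2,3,4,5}; 3 in 2 cells must be {1,2}.
(1,3) = 7 − 1 = 6 completes the 7 down.
Given what's placed, (2,4) must be 2 to fit the 15 across and 3 down.
(1,4) = 3 − 2 = 1 completes the 3 down.
Nothing is forced directly, so branch on (2,2), whose candidates are 3 or 4. If (2,2) = 4: then (1,2) would have to be in {2,3,4,5,7} for the 19 across but in {1} for the 5 down — contradiction. So (2,2) = 3.
(1,2) = 5 − 3 = 2 completes the 5 down.
Given what's placed, (2,5) must be 5 to fit the 15 across and 8 down.
(1,5) = 8 − 5 = 3 completes the 8 down.
(2,1) = 15 − 11 = 4 completes the 15 across.

4 3 1 2 5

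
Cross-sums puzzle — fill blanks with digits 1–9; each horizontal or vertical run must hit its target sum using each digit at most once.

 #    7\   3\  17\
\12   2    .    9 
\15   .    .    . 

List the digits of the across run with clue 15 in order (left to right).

3 in 2 cells must be {1,2}; 17 in 2 cells must be {8,9}.
R1C2 = 12 − 11 = 1 completes the 12 across.
R2C1 = 7 − 2 = 5 completes the 7 down.
R2C2 = 3 − 1 = 2 completes the 3 down.
R2C3 = 15 − 7 = 8 completes the 15 across.

5, 2, 8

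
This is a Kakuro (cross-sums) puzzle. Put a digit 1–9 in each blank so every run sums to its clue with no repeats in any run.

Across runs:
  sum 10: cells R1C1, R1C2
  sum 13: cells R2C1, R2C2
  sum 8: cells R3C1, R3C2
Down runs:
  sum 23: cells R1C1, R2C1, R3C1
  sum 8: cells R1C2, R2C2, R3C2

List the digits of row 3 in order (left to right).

6 2

23 in 3 cells must be {6,8,9}.
The 8 across and the 23 down share only 6, so R3C1 = 6.
R3C2 = 8 − 6 = 2 completes the 8 across.
Given what's placed, R1C2 must be 1 to fit the 10 across and 8 down.
R2C2 = 8 − 3 = 5 completes the 8 down.
R1C1 = 10 − 1 = 9 completes the 10 across.
R2C1 = 13 − 5 = 8 completes the 13 across.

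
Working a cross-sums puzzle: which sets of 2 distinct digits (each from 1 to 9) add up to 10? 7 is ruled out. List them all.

{1,9}; {2,8}; {4,6}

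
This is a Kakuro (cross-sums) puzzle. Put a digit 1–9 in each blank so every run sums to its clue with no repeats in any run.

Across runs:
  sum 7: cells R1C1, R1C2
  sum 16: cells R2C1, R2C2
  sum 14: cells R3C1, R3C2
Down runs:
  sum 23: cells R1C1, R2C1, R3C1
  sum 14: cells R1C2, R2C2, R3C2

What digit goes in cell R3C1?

16 in 2 cells must be {7,9}; 23 in 3 cells must be {6,8,9}.
The 7 across and the 23 down share only 6, so R1C1 = 6.
R1C2 = 7 − 6 = 1 completes the 7 across.
Given what's placed, R2C1 must be 9 to fit the 16 across and 23 down.
R2C2 = 16 − 9 = 7 completes the 16 across.
R3C1 = 23 − 15 = 8 completes the 23 down.
R3C2 = 14 − 8 = 6 completes the 14 across.

8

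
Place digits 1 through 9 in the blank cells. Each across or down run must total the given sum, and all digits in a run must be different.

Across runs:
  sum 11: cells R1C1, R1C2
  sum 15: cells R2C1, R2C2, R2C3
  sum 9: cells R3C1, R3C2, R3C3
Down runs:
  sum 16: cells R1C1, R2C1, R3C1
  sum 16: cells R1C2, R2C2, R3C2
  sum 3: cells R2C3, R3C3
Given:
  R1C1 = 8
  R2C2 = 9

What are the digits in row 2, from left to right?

3 in 2 cells must be {1,2}.
R1C2 = 11 − 8 = 3 completes the 11 across.
R3C2 = 16 − 12 = 4 completes the 16 down.
R3C3 = 2: the only remaining digit allowed by both the 9 across and the 3 down.
R2C3 = 3 − 2 = 1 completes the 3 down.
R3C1 = 9 − 6 = 3 completes the 9 across.
R2C1 = 15 − 10 = 5 completes the 15 across.

5 9 1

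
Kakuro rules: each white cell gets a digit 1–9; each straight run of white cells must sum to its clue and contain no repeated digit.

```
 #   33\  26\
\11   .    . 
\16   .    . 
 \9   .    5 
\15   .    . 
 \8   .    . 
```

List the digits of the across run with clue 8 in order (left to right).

5, 3

16 in 2 cells must be {7,9}.
R3C1 = 9 − 5 = 4 completes the 9 across.
No cell is forced outright now. R5C1 can only be 5 or 7 (the digits allowed by both its 8 across and its 33 down). If R5C1 = 7: that forces R2C1 = 9, R2C2 = 7, R4C1 = 8, after which R4C2 would have to be in {7} for the 15 across but in {1,2,3,4,8,9} for the 26 down — contradiction. So R5C1 = 5.
R5C2 = 8 − 5 = 3 completes the 8 across.
Nothing is forced directly, so branch on R2C1, whose candidates are 7 or 9. If R2C1 = 9: that forces R2C2 = 7, R4C2 = 9, R1C2 = 2, after which R4C1 would have to be in {6} for the 15 across but in {7,8} for the 33 down — contradiction. So R2C1 = 7.
R2C2 = 16 − 7 = 9 completes the 16 across.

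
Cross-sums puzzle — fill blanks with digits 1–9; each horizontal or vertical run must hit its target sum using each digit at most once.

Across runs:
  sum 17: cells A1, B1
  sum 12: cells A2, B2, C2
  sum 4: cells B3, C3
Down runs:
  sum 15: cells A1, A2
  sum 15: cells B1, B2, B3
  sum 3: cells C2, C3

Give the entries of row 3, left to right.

3, 1

17 in 2 cells must be {8,9}; 4 in 2 cells must be {1,3}; 3 in 2 cells must be {1,2}.
The 4 across and the 3 down share only 1, so C3 = 1.
C2 = 3 − 1 = 2 completes the 3 down.
B3 = 4 − 1 = 3 completes the 4 across.
B1 = 8: the only remaining digit allowed by both the 17 across and the 15 down.
B2 = 15 − 11 = 4 completes the 15 down.
A1 = 17 − 8 = 9 completes the 17 across.
A2 = 12 − 6 = 6 completes the 12 across.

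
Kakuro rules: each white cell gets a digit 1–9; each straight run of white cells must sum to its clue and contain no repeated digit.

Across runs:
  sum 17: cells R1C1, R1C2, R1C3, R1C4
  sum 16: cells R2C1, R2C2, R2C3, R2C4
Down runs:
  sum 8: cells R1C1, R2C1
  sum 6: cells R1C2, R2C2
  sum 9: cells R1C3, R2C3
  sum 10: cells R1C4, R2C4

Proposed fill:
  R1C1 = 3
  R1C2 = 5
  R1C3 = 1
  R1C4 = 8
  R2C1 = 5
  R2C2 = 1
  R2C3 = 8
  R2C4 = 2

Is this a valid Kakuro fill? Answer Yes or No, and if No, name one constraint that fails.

Yes

Across: 3+5+1+8=17; 5+1+8+2=16. Down: 3+5=8; 5+1=6; 1+8=9; 8+2=10. No digit repeats within any run.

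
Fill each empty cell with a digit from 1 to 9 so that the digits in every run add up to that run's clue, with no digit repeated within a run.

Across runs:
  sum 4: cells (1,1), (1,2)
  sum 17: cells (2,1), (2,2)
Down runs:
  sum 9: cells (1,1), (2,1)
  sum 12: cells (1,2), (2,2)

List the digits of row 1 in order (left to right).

1 3

4 in 2 cells must be {1,3}; 17 in 2 cells must be {8,9}.
The 4 across and the 12 down share only 3, so (1,2) = 3.
The 17 across and the 9 down share only 8, so (2,1) = 8.
(2,2) = 17 − 8 = 9 completes the 17 across.
(1,1) = 4 − 3 = 1 completes the 4 across.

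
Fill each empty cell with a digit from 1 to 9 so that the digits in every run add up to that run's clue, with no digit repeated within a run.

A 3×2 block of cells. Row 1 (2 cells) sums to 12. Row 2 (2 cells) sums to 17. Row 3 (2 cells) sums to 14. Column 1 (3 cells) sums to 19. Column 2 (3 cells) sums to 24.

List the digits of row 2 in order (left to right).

8 9

17 in 2 cells must be {8,9}; 24 in 3 cells must be {7,8,9}.
Nothing is forced directly, so branch on (2,1), whose candidates are 8 or 9. If (2,1) = 9: that forces (2,2) = 8, (3,2) = 9, (1,2) = 7, after which (3,1) would have to be in {5} for the 14 across but in {2,3,4,6,7,8} for the 19 down — contradiction. So (2,1) = 8.
(2,2) = 17 − 8 = 9 completes the 17 across.
Given what's placed, (3,2) must be 8 to fit the 14 across and 24 down.
(1,2) = 24 − 17 = 7 completes the 24 down.
(3,1) = 14 − 8 = 6 completes the 14 across.
(1,1) = 12 − 7 = 5 completes the 12 across.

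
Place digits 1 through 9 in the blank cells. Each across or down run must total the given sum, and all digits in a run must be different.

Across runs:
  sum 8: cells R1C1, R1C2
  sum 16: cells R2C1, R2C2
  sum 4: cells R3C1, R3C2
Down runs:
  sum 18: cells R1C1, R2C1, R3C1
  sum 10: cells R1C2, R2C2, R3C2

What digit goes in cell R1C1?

16 in 2 cells must be {7,9}; 4 in 2 cells must be {1,3}.
The 16 across and the 10 down share only 7, so R2C2 = 7.
Given what's placed, R3C2 must be 1 to fit the 4 across and 10 down.
R1C2 = 10 − 8 = 2 completes the 10 down.
R2C1 = 16 − 7 = 9 completes the 16 across.
R3C1 = 4 − 1 = 3 completes the 4 across.
R1C1 = 8 − 2 = 6 completes the 8 across.

6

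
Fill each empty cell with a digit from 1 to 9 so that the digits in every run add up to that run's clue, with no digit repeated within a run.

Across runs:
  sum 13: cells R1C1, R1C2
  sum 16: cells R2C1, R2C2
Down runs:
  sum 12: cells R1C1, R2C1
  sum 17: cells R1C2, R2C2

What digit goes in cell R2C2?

9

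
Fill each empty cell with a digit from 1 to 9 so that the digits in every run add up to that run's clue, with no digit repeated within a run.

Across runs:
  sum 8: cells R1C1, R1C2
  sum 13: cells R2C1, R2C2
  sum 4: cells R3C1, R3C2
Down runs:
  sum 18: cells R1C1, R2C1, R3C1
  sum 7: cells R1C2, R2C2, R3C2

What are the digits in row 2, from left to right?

4 in 2 cells must be {1,3}; 7 in 3 cells must be {1,2,4}.
The 13 across and the 7 down share only 4, so R2C2 = 4.
Given what's placed, R3C2 must be 1 to fit the 4 across and 7 down.
R1C2 = 7 − 5 = 2 completes the 7 down.
R2C1 = 13 − 4 = 9 completes the 13 across.
R3C1 = 4 − 1 = 3 completes the 4 across.
R1C1 = 8 − 2 = 6 completes the 8 across.

9 4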